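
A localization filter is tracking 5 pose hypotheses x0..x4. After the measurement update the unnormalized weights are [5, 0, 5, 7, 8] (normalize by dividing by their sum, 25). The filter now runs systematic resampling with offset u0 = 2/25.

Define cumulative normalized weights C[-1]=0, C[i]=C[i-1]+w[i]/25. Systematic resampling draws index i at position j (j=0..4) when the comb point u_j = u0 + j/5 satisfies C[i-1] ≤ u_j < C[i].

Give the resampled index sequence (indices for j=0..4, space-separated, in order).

C = [1/5, 1/5, 2/5, 17/25, 1]
j=0: u_0=2/25 ∈ [0, 1/5) → index 0
j=1: u_1=7/25 ∈ [1/5, 2/5) → index 2
j=2: u_2=12/25 ∈ [2/5, 17/25) → index 3
j=3: u_3=17/25 ∈ [17/25, 1) → index 4
j=4: u_4=22/25 ∈ [17/25, 1) → index 4

0 2 3 4 4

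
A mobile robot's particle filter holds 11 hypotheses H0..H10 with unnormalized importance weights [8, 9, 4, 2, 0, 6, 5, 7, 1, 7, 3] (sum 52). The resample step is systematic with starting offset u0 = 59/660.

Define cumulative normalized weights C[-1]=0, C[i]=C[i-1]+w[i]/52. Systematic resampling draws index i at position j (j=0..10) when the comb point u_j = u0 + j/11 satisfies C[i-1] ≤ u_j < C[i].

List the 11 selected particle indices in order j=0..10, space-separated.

C = [2/13, 17/52, 21/52, 23/52, 23/52, 29/52, 17/26, 41/52, 21/26, 49/52, 1]
j=0: u_0=59/660 ∈ [0, 2/13) → index 0
j=1: u_1=119/660 ∈ [2/13, 17/52) → index 1
j=2: u_2=179/660 ∈ [2/13, 17/52) → index 1
j=3: u_3=239/660 ∈ [17/52, 21/52) → index 2
j=4: u_4=299/660 ∈ [23/52, 29/52) → index 5
j=5: u_5=359/660 ∈ [23/52, 29/52) → index 5
j=6: u_6=419/660 ∈ [29/52, 17/26) → index 6
j=7: u_7=479/660 ∈ [17/26, 41/52) → index 7
j=8: u_8=49/60 ∈ [21/26, 49/52) → index 9
j=9: u_9=599/660 ∈ [21/26, 49/52) → index 9
j=10: u_10=659/660 ∈ [49/52, 1) → index 10

0 1 1 2 5 5 6 7 9 9 10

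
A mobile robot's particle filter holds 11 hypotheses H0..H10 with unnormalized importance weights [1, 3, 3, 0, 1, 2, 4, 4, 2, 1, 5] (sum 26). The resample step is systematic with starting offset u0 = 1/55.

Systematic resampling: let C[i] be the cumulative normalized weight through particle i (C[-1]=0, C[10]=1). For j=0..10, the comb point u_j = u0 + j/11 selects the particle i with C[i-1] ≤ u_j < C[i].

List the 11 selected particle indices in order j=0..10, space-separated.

0 1 2 4 5 6 7 7 8 10 10

C = [1/26, 2/13, 7/26, 7/26, 4/13, 5/13, 7/13, 9/13, 10/13, 21/26, 1]
j=0: u_0=1/55 ∈ [0, 1/26) → index 0
j=1: u_1=6/55 ∈ [1/26, 2/13) → index 1
j=2: u_2=1/5 ∈ [2/13, 7/26) → index 2
j=3: u_3=16/55 ∈ [7/26, 4/13) → index 4
j=4: u_4=21/55 ∈ [4/13, 5/13) → index 5
j=5: u_5=26/55 ∈ [5/13, 7/13) → index 6
j=6: u_6=31/55 ∈ [7/13, 9/13) → index 7
j=7: u_7=36/55 ∈ [7/13, 9/13) → index 7
j=8: u_8=41/55 ∈ [9/13, 10/13) → index 8
j=9: u_9=46/55 ∈ [21/26, 1) → index 10
j=10: u_10=51/55 ∈ [21/26, 1) → index 10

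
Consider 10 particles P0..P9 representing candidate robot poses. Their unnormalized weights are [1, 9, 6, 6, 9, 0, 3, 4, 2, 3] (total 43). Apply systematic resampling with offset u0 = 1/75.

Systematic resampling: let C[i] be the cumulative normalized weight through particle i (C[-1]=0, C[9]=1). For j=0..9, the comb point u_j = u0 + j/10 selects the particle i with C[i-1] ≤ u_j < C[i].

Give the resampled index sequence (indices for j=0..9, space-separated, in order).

0 1 1 2 3 4 4 4 7 8

C = [1/43, 10/43, 16/43, 22/43, 31/43, 31/43, 34/43, 38/43, 40/43, 1]
j=0: u_0=1/75 ∈ [0, 1/43) → index 0
j=1: u_1=17/150 ∈ [1/43, 10/43) → index 1
j=2: u_2=16/75 ∈ [1/43, 10/43) → index 1
j=3: u_3=47/150 ∈ [10/43, 16/43) → index 2
j=4: u_4=31/75 ∈ [16/43, 22/43) → index 3
j=5: u_5=77/150 ∈ [22/43, 31/43) → index 4
j=6: u_6=46/75 ∈ [22/43, 31/43) → index 4
j=7: u_7=107/150 ∈ [22/43, 31/43) → index 4
j=8: u_8=61/75 ∈ [34/43, 38/43) → index 7
j=9: u_9=137/150 ∈ [38/43, 40/43) → index 8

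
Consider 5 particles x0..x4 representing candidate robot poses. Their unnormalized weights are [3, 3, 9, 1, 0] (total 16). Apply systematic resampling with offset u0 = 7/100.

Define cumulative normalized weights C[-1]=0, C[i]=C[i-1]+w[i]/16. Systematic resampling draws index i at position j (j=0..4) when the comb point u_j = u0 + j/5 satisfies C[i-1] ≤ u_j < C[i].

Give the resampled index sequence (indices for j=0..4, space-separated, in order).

0 1 2 2 2

C = [3/16, 3/8, 15/16, 1, 1]
j=0: u_0=7/100 ∈ [0, 3/16) → index 0
j=1: u_1=27/100 ∈ [3/16, 3/8) → index 1
j=2: u_2=47/100 ∈ [3/8, 15/16) → index 2
j=3: u_3=67/100 ∈ [3/8, 15/16) → index 2
j=4: u_4=87/100 ∈ [3/8, 15/16) → index 2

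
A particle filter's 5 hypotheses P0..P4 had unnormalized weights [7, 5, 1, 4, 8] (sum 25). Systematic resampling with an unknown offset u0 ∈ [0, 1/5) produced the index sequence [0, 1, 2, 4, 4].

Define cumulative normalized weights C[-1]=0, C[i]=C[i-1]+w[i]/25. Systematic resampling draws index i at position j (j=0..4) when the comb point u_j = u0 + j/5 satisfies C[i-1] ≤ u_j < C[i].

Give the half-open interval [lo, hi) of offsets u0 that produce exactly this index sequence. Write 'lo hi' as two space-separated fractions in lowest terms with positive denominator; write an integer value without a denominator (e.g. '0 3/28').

C = [7/25, 12/25, 13/25, 17/25, 1]
j=0 picked index 0: u0 ∈ [0, 7/25)
j=1 picked index 1: u0 ∈ [2/25, 7/25)
j=2 picked index 2: u0 ∈ [2/25, 3/25)
j=3 picked index 4: u0 ∈ [2/25, 2/5)
j=4 picked index 4: u0 ∈ [-3/25, 1/5)
intersection: [2/25, 3/25)

2/25 3/25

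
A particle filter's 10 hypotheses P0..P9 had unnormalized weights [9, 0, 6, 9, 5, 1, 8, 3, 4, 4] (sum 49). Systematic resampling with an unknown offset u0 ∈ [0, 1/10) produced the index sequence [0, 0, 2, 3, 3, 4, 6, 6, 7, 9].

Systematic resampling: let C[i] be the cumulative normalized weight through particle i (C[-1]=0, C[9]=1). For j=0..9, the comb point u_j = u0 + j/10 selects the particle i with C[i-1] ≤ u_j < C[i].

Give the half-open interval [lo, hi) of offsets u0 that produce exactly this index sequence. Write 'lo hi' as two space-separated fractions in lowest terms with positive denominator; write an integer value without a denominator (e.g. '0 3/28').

C = [9/49, 9/49, 15/49, 24/49, 29/49, 30/49, 38/49, 41/49, 45/49, 1]
j=0 picked index 0: u0 ∈ [0, 9/49)
j=1 picked index 0: u0 ∈ [-1/10, 41/490)
j=2 picked index 2: u0 ∈ [-4/245, 26/245)
j=3 picked index 3: u0 ∈ [3/490, 93/490)
j=4 picked index 3: u0 ∈ [-23/245, 22/245)
j=5 picked index 4: u0 ∈ [-1/98, 9/98)
j=6 picked index 6: u0 ∈ [3/245, 43/245)
j=7 picked index 6: u0 ∈ [-43/490, 37/490)
j=8 picked index 7: u0 ∈ [-6/245, 9/245)
j=9 picked index 9: u0 ∈ [9/490, 1/10)
intersection: [9/490, 9/245)

9/490 9/245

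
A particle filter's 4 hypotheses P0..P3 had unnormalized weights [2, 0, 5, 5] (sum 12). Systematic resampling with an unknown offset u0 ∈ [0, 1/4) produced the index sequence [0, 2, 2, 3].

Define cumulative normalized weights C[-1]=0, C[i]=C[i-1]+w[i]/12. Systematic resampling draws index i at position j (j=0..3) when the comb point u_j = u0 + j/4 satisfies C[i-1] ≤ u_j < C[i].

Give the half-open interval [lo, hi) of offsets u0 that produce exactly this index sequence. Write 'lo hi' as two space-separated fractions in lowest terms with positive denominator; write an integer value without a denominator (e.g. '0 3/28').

C = [1/6, 1/6, 7/12, 1]
j=0 picked index 0: u0 ∈ [0, 1/6)
j=1 picked index 2: u0 ∈ [-1/12, 1/3)
j=2 picked index 2: u0 ∈ [-1/3, 1/12)
j=3 picked index 3: u0 ∈ [-1/6, 1/4)
intersection: [0, 1/12)

0 1/12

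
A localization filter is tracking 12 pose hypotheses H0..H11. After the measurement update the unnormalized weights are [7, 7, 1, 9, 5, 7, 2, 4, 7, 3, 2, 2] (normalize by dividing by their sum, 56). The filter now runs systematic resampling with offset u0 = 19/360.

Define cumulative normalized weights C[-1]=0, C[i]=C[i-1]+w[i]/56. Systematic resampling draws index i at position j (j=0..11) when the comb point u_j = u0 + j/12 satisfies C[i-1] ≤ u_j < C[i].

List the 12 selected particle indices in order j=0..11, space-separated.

0 1 1 3 3 4 5 5 7 8 9 11

C = [1/8, 1/4, 15/56, 3/7, 29/56, 9/14, 19/28, 3/4, 7/8, 13/14, 27/28, 1]
j=0: u_0=19/360 ∈ [0, 1/8) → index 0
j=1: u_1=49/360 ∈ [1/8, 1/4) → index 1
j=2: u_2=79/360 ∈ [1/8, 1/4) → index 1
j=3: u_3=109/360 ∈ [15/56, 3/7) → index 3
j=4: u_4=139/360 ∈ [15/56, 3/7) → index 3
j=5: u_5=169/360 ∈ [3/7, 29/56) → index 4
j=6: u_6=199/360 ∈ [29/56, 9/14) → index 5
j=7: u_7=229/360 ∈ [29/56, 9/14) → index 5
j=8: u_8=259/360 ∈ [19/28, 3/4) → index 7
j=9: u_9=289/360 ∈ [3/4, 7/8) → index 8
j=10: u_10=319/360 ∈ [7/8, 13/14) → index 9
j=11: u_11=349/360 ∈ [27/28, 1) → index 11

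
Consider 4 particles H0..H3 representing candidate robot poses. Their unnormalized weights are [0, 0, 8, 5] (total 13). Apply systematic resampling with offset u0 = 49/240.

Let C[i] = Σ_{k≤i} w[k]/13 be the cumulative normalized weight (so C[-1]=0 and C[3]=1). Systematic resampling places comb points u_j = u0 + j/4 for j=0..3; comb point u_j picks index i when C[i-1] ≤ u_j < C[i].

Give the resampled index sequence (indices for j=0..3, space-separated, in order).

C = [0, 0, 8/13, 1]
j=0: u_0=49/240 ∈ [0, 8/13) → index 2
j=1: u_1=109/240 ∈ [0, 8/13) → index 2
j=2: u_2=169/240 ∈ [8/13, 1) → index 3
j=3: u_3=229/240 ∈ [8/13, 1) → index 3

2 2 3 3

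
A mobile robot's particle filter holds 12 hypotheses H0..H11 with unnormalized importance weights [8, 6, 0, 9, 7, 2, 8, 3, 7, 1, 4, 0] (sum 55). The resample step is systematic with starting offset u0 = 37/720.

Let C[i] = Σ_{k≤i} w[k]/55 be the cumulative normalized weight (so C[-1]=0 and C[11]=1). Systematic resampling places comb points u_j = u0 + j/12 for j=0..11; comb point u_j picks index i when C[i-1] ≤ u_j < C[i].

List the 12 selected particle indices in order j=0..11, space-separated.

0 0 1 3 3 4 5 6 6 8 8 10

C = [8/55, 14/55, 14/55, 23/55, 6/11, 32/55, 8/11, 43/55, 10/11, 51/55, 1, 1]
j=0: u_0=37/720 ∈ [0, 8/55) → index 0
j=1: u_1=97/720 ∈ [0, 8/55) → index 0
j=2: u_2=157/720 ∈ [8/55, 14/55) → index 1
j=3: u_3=217/720 ∈ [14/55, 23/55) → index 3
j=4: u_4=277/720 ∈ [14/55, 23/55) → index 3
j=5: u_5=337/720 ∈ [23/55, 6/11) → index 4
j=6: u_6=397/720 ∈ [6/11, 32/55) → index 5
j=7: u_7=457/720 ∈ [32/55, 8/11) → index 6
j=8: u_8=517/720 ∈ [32/55, 8/11) → index 6
j=9: u_9=577/720 ∈ [43/55, 10/11) → index 8
j=10: u_10=637/720 ∈ [43/55, 10/11) → index 8
j=11: u_11=697/720 ∈ [51/55, 1) → index 10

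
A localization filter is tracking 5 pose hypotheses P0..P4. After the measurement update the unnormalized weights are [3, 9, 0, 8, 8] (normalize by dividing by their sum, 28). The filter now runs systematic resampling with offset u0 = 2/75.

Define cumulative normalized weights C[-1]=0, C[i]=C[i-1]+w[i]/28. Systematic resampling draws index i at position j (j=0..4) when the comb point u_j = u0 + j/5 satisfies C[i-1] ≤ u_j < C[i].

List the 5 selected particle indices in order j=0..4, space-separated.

C = [3/28, 3/7, 3/7, 5/7, 1]
j=0: u_0=2/75 ∈ [0, 3/28) → index 0
j=1: u_1=17/75 ∈ [3/28, 3/7) → index 1
j=2: u_2=32/75 ∈ [3/28, 3/7) → index 1
j=3: u_3=47/75 ∈ [3/7, 5/7) → index 3
j=4: u_4=62/75 ∈ [5/7, 1) → index 4

0 1 1 3 4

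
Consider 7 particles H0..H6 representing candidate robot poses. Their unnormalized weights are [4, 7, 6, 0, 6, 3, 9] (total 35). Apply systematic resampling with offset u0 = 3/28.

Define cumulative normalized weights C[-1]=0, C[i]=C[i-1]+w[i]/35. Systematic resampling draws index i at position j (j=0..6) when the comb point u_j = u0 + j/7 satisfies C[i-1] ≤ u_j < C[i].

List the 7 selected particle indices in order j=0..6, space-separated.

C = [4/35, 11/35, 17/35, 17/35, 23/35, 26/35, 1]
j=0: u_0=3/28 ∈ [0, 4/35) → index 0
j=1: u_1=1/4 ∈ [4/35, 11/35) → index 1
j=2: u_2=11/28 ∈ [11/35, 17/35) → index 2
j=3: u_3=15/28 ∈ [17/35, 23/35) → index 4
j=4: u_4=19/28 ∈ [23/35, 26/35) → index 5
j=5: u_5=23/28 ∈ [26/35, 1) → index 6
j=6: u_6=27/28 ∈ [26/35, 1) → index 6

0 1 2 4 5 6 6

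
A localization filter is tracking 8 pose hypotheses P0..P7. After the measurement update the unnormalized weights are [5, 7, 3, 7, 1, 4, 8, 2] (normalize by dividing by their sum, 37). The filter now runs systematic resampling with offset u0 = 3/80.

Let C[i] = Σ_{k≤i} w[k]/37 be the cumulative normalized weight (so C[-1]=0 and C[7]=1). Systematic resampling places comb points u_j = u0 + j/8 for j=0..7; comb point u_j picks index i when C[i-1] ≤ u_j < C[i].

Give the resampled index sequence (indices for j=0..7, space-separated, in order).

C = [5/37, 12/37, 15/37, 22/37, 23/37, 27/37, 35/37, 1]
j=0: u_0=3/80 ∈ [0, 5/37) → index 0
j=1: u_1=13/80 ∈ [5/37, 12/37) → index 1
j=2: u_2=23/80 ∈ [5/37, 12/37) → index 1
j=3: u_3=33/80 ∈ [15/37, 22/37) → index 3
j=4: u_4=43/80 ∈ [15/37, 22/37) → index 3
j=5: u_5=53/80 ∈ [23/37, 27/37) → index 5
j=6: u_6=63/80 ∈ [27/37, 35/37) → index 6
j=7: u_7=73/80 ∈ [27/37, 35/37) → index 6

0 1 1 3 3 5 6 6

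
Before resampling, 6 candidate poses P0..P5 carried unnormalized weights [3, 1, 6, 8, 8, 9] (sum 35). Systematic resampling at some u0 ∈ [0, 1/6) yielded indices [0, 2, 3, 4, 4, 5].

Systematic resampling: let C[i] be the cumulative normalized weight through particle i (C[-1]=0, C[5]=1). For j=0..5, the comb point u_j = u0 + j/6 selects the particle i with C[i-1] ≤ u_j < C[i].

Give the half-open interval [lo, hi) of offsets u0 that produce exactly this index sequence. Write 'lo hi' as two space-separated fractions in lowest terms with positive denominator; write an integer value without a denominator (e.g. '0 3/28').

C = [3/35, 4/35, 2/7, 18/35, 26/35, 1]
j=0 picked index 0: u0 ∈ [0, 3/35)
j=1 picked index 2: u0 ∈ [-11/210, 5/42)
j=2 picked index 3: u0 ∈ [-1/21, 19/105)
j=3 picked index 4: u0 ∈ [1/70, 17/70)
j=4 picked index 4: u0 ∈ [-16/105, 8/105)
j=5 picked index 5: u0 ∈ [-19/210, 1/6)
intersection: [1/70, 8/105)

1/70 8/105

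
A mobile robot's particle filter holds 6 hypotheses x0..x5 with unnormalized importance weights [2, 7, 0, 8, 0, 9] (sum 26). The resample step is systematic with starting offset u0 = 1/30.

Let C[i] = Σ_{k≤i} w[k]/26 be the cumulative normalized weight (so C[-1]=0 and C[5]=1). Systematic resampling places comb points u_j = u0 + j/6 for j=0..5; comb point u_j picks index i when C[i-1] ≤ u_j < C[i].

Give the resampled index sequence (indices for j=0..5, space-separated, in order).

0 1 3 3 5 5

C = [1/13, 9/26, 9/26, 17/26, 17/26, 1]
j=0: u_0=1/30 ∈ [0, 1/13) → index 0
j=1: u_1=1/5 ∈ [1/13, 9/26) → index 1
j=2: u_2=11/30 ∈ [9/26, 17/26) → index 3
j=3: u_3=8/15 ∈ [9/26, 17/26) → index 3
j=4: u_4=7/10 ∈ [17/26, 1) → index 5
j=5: u_5=13/15 ∈ [17/26, 1) → index 5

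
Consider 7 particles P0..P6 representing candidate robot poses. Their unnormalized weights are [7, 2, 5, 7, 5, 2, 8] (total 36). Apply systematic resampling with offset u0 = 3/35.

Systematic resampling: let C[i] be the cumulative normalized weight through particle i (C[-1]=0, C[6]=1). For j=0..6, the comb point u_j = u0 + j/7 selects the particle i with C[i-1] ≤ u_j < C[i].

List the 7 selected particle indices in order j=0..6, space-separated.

C = [7/36, 1/4, 7/18, 7/12, 13/18, 7/9, 1]
j=0: u_0=3/35 ∈ [0, 7/36) → index 0
j=1: u_1=8/35 ∈ [7/36, 1/4) → index 1
j=2: u_2=13/35 ∈ [1/4, 7/18) → index 2
j=3: u_3=18/35 ∈ [7/18, 7/12) → index 3
j=4: u_4=23/35 ∈ [7/12, 13/18) → index 4
j=5: u_5=4/5 ∈ [7/9, 1) → index 6
j=6: u_6=33/35 ∈ [7/9, 1) → index 6

0 1 2 3 4 6 6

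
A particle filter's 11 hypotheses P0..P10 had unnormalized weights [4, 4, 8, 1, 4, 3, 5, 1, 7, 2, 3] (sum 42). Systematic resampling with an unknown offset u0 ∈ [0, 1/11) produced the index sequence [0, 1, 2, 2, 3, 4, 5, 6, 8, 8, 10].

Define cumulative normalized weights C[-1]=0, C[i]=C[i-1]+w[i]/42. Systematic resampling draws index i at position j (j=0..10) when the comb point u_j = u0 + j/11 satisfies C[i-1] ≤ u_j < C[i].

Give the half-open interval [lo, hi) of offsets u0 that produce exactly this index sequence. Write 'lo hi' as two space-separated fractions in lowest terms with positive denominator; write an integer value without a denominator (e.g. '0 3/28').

3/154 2/77

C = [2/21, 4/21, 8/21, 17/42, 1/2, 4/7, 29/42, 5/7, 37/42, 13/14, 1]
j=0 picked index 0: u0 ∈ [0, 2/21)
j=1 picked index 1: u0 ∈ [1/231, 23/231)
j=2 picked index 2: u0 ∈ [2/231, 46/231)
j=3 picked index 2: u0 ∈ [-19/231, 25/231)
j=4 picked index 3: u0 ∈ [4/231, 19/462)
j=5 picked index 4: u0 ∈ [-23/462, 1/22)
j=6 picked index 5: u0 ∈ [-1/22, 2/77)
j=7 picked index 6: u0 ∈ [-5/77, 25/462)
j=8 picked index 8: u0 ∈ [-1/77, 71/462)
j=9 picked index 8: u0 ∈ [-8/77, 29/462)
j=10 picked index 10: u0 ∈ [3/154, 1/11)
intersection: [3/154, 2/77)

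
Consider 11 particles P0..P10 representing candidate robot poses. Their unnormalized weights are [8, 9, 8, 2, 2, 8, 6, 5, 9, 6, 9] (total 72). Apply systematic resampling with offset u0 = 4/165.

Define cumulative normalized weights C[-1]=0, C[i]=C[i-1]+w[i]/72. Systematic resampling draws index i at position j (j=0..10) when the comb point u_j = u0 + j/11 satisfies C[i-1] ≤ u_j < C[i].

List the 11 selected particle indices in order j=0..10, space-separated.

0 1 1 2 4 5 6 7 8 9 10

C = [1/9, 17/72, 25/72, 3/8, 29/72, 37/72, 43/72, 2/3, 19/24, 7/8, 1]
j=0: u_0=4/165 ∈ [0, 1/9) → index 0
j=1: u_1=19/165 ∈ [1/9, 17/72) → index 1
j=2: u_2=34/165 ∈ [1/9, 17/72) → index 1
j=3: u_3=49/165 ∈ [17/72, 25/72) → index 2
j=4: u_4=64/165 ∈ [3/8, 29/72) → index 4
j=5: u_5=79/165 ∈ [29/72, 37/72) → index 5
j=6: u_6=94/165 ∈ [37/72, 43/72) → index 6
j=7: u_7=109/165 ∈ [43/72, 2/3) → index 7
j=8: u_8=124/165 ∈ [2/3, 19/24) → index 8
j=9: u_9=139/165 ∈ [19/24, 7/8) → index 9
j=10: u_10=14/15 ∈ [7/8, 1) → index 10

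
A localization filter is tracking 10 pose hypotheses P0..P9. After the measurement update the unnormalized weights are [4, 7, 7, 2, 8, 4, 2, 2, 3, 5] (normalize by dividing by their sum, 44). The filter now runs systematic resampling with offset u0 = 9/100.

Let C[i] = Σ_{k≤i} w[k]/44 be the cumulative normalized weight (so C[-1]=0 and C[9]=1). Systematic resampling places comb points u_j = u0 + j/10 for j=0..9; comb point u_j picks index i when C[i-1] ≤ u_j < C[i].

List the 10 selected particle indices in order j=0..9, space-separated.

0 1 2 2 4 4 5 7 9 9

C = [1/11, 1/4, 9/22, 5/11, 7/11, 8/11, 17/22, 9/11, 39/44, 1]
j=0: u_0=9/100 ∈ [0, 1/11) → index 0
j=1: u_1=19/100 ∈ [1/11, 1/4) → index 1
j=2: u_2=29/100 ∈ [1/4, 9/22) → index 2
j=3: u_3=39/100 ∈ [1/4, 9/22) → index 2
j=4: u_4=49/100 ∈ [5/11, 7/11) → index 4
j=5: u_5=59/100 ∈ [5/11, 7/11) → index 4
j=6: u_6=69/100 ∈ [7/11, 8/11) → index 5
j=7: u_7=79/100 ∈ [17/22, 9/11) → index 7
j=8: u_8=89/100 ∈ [39/44, 1) → index 9
j=9: u_9=99/100 ∈ [39/44, 1) → index 9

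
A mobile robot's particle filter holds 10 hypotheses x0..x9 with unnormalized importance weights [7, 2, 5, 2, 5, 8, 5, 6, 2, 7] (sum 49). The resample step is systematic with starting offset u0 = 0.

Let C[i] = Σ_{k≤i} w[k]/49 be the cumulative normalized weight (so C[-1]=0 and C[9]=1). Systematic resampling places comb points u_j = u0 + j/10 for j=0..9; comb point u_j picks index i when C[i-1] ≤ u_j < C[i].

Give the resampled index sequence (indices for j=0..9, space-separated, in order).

C = [1/7, 9/49, 2/7, 16/49, 3/7, 29/49, 34/49, 40/49, 6/7, 1]
j=0: u_0=0 ∈ [0, 1/7) → index 0
j=1: u_1=1/10 ∈ [0, 1/7) → index 0
j=2: u_2=1/5 ∈ [9/49, 2/7) → index 2
j=3: u_3=3/10 ∈ [2/7, 16/49) → index 3
j=4: u_4=2/5 ∈ [16/49, 3/7) → index 4
j=5: u_5=1/2 ∈ [3/7, 29/49) → index 5
j=6: u_6=3/5 ∈ [29/49, 34/49) → index 6
j=7: u_7=7/10 ∈ [34/49, 40/49) → index 7
j=8: u_8=4/5 ∈ [34/49, 40/49) → index 7
j=9: u_9=9/10 ∈ [6/7, 1) → index 9

0 0 2 3 4 5 6 7 7 9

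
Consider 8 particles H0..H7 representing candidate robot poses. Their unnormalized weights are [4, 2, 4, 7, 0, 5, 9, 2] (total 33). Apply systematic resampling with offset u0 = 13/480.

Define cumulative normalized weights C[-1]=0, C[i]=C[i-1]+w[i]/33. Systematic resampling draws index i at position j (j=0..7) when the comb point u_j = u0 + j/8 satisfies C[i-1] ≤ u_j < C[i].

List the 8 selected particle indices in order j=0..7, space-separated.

0 1 2 3 5 5 6 6

C = [4/33, 2/11, 10/33, 17/33, 17/33, 2/3, 31/33, 1]
j=0: u_0=13/480 ∈ [0, 4/33) → index 0
j=1: u_1=73/480 ∈ [4/33, 2/11) → index 1
j=2: u_2=133/480 ∈ [2/11, 10/33) → index 2
j=3: u_3=193/480 ∈ [10/33, 17/33) → index 3
j=4: u_4=253/480 ∈ [17/33, 2/3) → index 5
j=5: u_5=313/480 ∈ [17/33, 2/3) → index 5
j=6: u_6=373/480 ∈ [2/3, 31/33) → index 6
j=7: u_7=433/480 ∈ [2/3, 31/33) → index 6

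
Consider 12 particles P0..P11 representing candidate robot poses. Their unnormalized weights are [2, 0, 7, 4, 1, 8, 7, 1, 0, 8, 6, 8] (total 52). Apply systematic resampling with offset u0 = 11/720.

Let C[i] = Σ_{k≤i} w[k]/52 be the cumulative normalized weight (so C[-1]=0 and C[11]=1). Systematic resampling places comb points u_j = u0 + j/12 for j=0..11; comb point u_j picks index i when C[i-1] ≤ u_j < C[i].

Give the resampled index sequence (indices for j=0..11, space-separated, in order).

0 2 3 4 5 6 6 9 9 10 11 11

C = [1/26, 1/26, 9/52, 1/4, 7/26, 11/26, 29/52, 15/26, 15/26, 19/26, 11/13, 1]
j=0: u_0=11/720 ∈ [0, 1/26) → index 0
j=1: u_1=71/720 ∈ [1/26, 9/52) → index 2
j=2: u_2=131/720 ∈ [9/52, 1/4) → index 3
j=3: u_3=191/720 ∈ [1/4, 7/26) → index 4
j=4: u_4=251/720 ∈ [7/26, 11/26) → index 5
j=5: u_5=311/720 ∈ [11/26, 29/52) → index 6
j=6: u_6=371/720 ∈ [11/26, 29/52) → index 6
j=7: u_7=431/720 ∈ [15/26, 19/26) → index 9
j=8: u_8=491/720 ∈ [15/26, 19/26) → index 9
j=9: u_9=551/720 ∈ [19/26, 11/13) → index 10
j=10: u_10=611/720 ∈ [11/13, 1) → index 11
j=11: u_11=671/720 ∈ [11/13, 1) → index 11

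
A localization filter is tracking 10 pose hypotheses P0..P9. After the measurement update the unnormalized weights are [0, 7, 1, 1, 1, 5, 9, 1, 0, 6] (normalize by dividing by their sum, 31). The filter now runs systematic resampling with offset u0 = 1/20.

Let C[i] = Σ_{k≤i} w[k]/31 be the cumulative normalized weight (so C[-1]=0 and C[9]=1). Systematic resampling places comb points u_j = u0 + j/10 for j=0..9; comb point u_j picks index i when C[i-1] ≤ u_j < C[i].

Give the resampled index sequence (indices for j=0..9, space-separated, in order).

1 1 2 5 5 6 6 6 9 9

C = [0, 7/31, 8/31, 9/31, 10/31, 15/31, 24/31, 25/31, 25/31, 1]
j=0: u_0=1/20 ∈ [0, 7/31) → index 1
j=1: u_1=3/20 ∈ [0, 7/31) → index 1
j=2: u_2=1/4 ∈ [7/31, 8/31) → index 2
j=3: u_3=7/20 ∈ [10/31, 15/31) → index 5
j=4: u_4=9/20 ∈ [10/31, 15/31) → index 5
j=5: u_5=11/20 ∈ [15/31, 24/31) → index 6
j=6: u_6=13/20 ∈ [15/31, 24/31) → index 6
j=7: u_7=3/4 ∈ [15/31, 24/31) → index 6
j=8: u_8=17/20 ∈ [25/31, 1) → index 9
j=9: u_9=19/20 ∈ [25/31, 1) → index 9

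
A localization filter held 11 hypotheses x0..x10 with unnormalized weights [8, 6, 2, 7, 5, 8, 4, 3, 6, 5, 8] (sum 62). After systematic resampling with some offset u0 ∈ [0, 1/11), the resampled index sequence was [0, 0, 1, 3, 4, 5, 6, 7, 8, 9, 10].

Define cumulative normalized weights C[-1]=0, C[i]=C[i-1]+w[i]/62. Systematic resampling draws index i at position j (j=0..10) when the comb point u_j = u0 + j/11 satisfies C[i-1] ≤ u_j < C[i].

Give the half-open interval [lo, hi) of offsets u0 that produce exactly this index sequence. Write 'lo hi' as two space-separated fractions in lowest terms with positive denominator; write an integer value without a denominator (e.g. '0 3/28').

C = [4/31, 7/31, 8/31, 23/62, 14/31, 18/31, 20/31, 43/62, 49/62, 27/31, 1]
j=0 picked index 0: u0 ∈ [0, 4/31)
j=1 picked index 0: u0 ∈ [-1/11, 13/341)
j=2 picked index 1: u0 ∈ [-18/341, 15/341)
j=3 picked index 3: u0 ∈ [-5/341, 67/682)
j=4 picked index 4: u0 ∈ [5/682, 30/341)
j=5 picked index 5: u0 ∈ [-1/341, 43/341)
j=6 picked index 6: u0 ∈ [12/341, 34/341)
j=7 picked index 7: u0 ∈ [3/341, 39/682)
j=8 picked index 8: u0 ∈ [-23/682, 43/682)
j=9 picked index 9: u0 ∈ [-19/682, 18/341)
j=10 picked index 10: u0 ∈ [-13/341, 1/11)
intersection: [12/341, 13/341)

12/341 13/341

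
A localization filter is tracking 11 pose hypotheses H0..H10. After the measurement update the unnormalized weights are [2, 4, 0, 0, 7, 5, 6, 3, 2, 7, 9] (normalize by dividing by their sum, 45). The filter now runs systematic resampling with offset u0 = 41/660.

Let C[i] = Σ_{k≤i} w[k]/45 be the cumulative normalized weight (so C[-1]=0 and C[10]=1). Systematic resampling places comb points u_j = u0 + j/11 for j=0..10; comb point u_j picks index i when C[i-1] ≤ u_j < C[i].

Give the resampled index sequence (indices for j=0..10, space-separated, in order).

C = [2/45, 2/15, 2/15, 2/15, 13/45, 2/5, 8/15, 3/5, 29/45, 4/5, 1]
j=0: u_0=41/660 ∈ [2/45, 2/15) → index 1
j=1: u_1=101/660 ∈ [2/15, 13/45) → index 4
j=2: u_2=161/660 ∈ [2/15, 13/45) → index 4
j=3: u_3=221/660 ∈ [13/45, 2/5) → index 5
j=4: u_4=281/660 ∈ [2/5, 8/15) → index 6
j=5: u_5=31/60 ∈ [2/5, 8/15) → index 6
j=6: u_6=401/660 ∈ [3/5, 29/45) → index 8
j=7: u_7=461/660 ∈ [29/45, 4/5) → index 9
j=8: u_8=521/660 ∈ [29/45, 4/5) → index 9
j=9: u_9=581/660 ∈ [4/5, 1) → index 10
j=10: u_10=641/660 ∈ [4/5, 1) → index 10

1 4 4 5 6 6 8 9 9 10 10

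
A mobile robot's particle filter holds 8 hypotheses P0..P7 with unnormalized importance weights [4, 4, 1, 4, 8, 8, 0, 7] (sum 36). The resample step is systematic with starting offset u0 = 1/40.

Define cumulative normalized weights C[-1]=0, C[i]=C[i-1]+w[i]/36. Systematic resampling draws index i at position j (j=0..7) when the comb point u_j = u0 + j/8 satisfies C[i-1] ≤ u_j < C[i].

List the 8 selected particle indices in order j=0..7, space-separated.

0 1 3 4 4 5 5 7

C = [1/9, 2/9, 1/4, 13/36, 7/12, 29/36, 29/36, 1]
j=0: u_0=1/40 ∈ [0, 1/9) → index 0
j=1: u_1=3/20 ∈ [1/9, 2/9) → index 1
j=2: u_2=11/40 ∈ [1/4, 13/36) → index 3
j=3: u_3=2/5 ∈ [13/36, 7/12) → index 4
j=4: u_4=21/40 ∈ [13/36, 7/12) → index 4
j=5: u_5=13/20 ∈ [7/12, 29/36) → index 5
j=6: u_6=31/40 ∈ [7/12, 29/36) → index 5
j=7: u_7=9/10 ∈ [29/36, 1) → index 7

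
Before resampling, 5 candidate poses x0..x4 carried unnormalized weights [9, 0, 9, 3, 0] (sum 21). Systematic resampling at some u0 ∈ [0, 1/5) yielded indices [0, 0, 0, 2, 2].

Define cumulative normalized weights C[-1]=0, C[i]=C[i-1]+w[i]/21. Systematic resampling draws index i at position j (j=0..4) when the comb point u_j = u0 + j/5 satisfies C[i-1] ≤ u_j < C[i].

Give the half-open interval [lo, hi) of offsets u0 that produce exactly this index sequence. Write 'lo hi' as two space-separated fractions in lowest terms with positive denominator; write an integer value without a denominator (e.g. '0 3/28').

0 1/35

C = [3/7, 3/7, 6/7, 1, 1]
j=0 picked index 0: u0 ∈ [0, 3/7)
j=1 picked index 0: u0 ∈ [-1/5, 8/35)
j=2 picked index 0: u0 ∈ [-2/5, 1/35)
j=3 picked index 2: u0 ∈ [-6/35, 9/35)
j=4 picked index 2: u0 ∈ [-13/35, 2/35)
intersection: [0, 1/35)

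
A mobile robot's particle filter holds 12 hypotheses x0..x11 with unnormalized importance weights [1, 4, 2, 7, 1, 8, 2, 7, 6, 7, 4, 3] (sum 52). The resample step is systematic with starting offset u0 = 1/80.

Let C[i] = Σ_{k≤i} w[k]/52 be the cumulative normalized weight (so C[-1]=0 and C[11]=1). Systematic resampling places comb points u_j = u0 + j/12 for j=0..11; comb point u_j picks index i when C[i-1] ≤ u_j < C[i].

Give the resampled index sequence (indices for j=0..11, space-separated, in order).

0 1 3 3 5 5 7 7 8 9 9 10

C = [1/52, 5/52, 7/52, 7/26, 15/52, 23/52, 25/52, 8/13, 19/26, 45/52, 49/52, 1]
j=0: u_0=1/80 ∈ [0, 1/52) → index 0
j=1: u_1=23/240 ∈ [1/52, 5/52) → index 1
j=2: u_2=43/240 ∈ [7/52, 7/26) → index 3
j=3: u_3=21/80 ∈ [7/52, 7/26) → index 3
j=4: u_4=83/240 ∈ [15/52, 23/52) → index 5
j=5: u_5=103/240 ∈ [15/52, 23/52) → index 5
j=6: u_6=41/80 ∈ [25/52, 8/13) → index 7
j=7: u_7=143/240 ∈ [25/52, 8/13) → index 7
j=8: u_8=163/240 ∈ [8/13, 19/26) → index 8
j=9: u_9=61/80 ∈ [19/26, 45/52) → index 9
j=10: u_10=203/240 ∈ [19/26, 45/52) → index 9
j=11: u_11=223/240 ∈ [45/52, 49/52) → index 10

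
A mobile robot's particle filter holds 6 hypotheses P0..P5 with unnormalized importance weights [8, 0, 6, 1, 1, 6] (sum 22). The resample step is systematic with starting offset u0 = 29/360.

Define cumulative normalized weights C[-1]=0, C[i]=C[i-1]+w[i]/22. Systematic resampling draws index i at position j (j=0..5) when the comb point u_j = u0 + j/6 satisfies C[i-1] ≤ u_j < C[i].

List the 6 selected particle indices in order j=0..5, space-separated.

C = [4/11, 4/11, 7/11, 15/22, 8/11, 1]
j=0: u_0=29/360 ∈ [0, 4/11) → index 0
j=1: u_1=89/360 ∈ [0, 4/11) → index 0
j=2: u_2=149/360 ∈ [4/11, 7/11) → index 2
j=3: u_3=209/360 ∈ [4/11, 7/11) → index 2
j=4: u_4=269/360 ∈ [8/11, 1) → index 5
j=5: u_5=329/360 ∈ [8/11, 1) → index 5

0 0 2 2 5 5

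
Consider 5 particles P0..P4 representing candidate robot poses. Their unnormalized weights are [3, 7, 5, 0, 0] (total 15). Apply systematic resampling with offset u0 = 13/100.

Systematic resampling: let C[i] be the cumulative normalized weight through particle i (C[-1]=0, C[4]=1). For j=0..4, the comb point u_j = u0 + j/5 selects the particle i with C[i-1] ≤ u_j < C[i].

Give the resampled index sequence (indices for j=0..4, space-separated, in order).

0 1 1 2 2

C = [1/5, 2/3, 1, 1, 1]
j=0: u_0=13/100 ∈ [0, 1/5) → index 0
j=1: u_1=33/100 ∈ [1/5, 2/3) → index 1
j=2: u_2=53/100 ∈ [1/5, 2/3) → index 1
j=3: u_3=73/100 ∈ [2/3, 1) → index 2
j=4: u_4=93/100 ∈ [2/3, 1) → index 2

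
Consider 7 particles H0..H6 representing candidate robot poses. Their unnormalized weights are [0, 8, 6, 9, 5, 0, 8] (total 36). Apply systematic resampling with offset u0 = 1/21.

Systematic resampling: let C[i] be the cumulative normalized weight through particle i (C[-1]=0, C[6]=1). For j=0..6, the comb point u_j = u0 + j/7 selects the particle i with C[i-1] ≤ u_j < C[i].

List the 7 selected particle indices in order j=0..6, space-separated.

1 1 2 3 3 4 6

C = [0, 2/9, 7/18, 23/36, 7/9, 7/9, 1]
j=0: u_0=1/21 ∈ [0, 2/9) → index 1
j=1: u_1=4/21 ∈ [0, 2/9) → index 1
j=2: u_2=1/3 ∈ [2/9, 7/18) → index 2
j=3: u_3=10/21 ∈ [7/18, 23/36) → index 3
j=4: u_4=13/21 ∈ [7/18, 23/36) → index 3
j=5: u_5=16/21 ∈ [23/36, 7/9) → index 4
j=6: u_6=19/21 ∈ [7/9, 1) → index 6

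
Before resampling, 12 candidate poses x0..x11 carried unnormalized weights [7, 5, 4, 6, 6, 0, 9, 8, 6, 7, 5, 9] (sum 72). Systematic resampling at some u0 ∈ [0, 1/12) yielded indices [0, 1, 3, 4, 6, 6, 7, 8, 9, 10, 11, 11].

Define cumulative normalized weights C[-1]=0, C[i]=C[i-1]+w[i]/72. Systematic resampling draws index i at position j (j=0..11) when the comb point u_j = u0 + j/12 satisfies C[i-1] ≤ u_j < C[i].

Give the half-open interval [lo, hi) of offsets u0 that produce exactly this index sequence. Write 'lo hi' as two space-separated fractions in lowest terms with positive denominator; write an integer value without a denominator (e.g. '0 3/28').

1/18 1/12

C = [7/72, 1/6, 2/9, 11/36, 7/18, 7/18, 37/72, 5/8, 17/24, 29/36, 7/8, 1]
j=0 picked index 0: u0 ∈ [0, 7/72)
j=1 picked index 1: u0 ∈ [1/72, 1/12)
j=2 picked index 3: u0 ∈ [1/18, 5/36)
j=3 picked index 4: u0 ∈ [1/18, 5/36)
j=4 picked index 6: u0 ∈ [1/18, 13/72)
j=5 picked index 6: u0 ∈ [-1/36, 7/72)
j=6 picked index 7: u0 ∈ [1/72, 1/8)
j=7 picked index 8: u0 ∈ [1/24, 1/8)
j=8 picked index 9: u0 ∈ [1/24, 5/36)
j=9 picked index 10: u0 ∈ [1/18, 1/8)
j=10 picked index 11: u0 ∈ [1/24, 1/6)
j=11 picked index 11: u0 ∈ [-1/24, 1/12)
intersection: [1/18, 1/12)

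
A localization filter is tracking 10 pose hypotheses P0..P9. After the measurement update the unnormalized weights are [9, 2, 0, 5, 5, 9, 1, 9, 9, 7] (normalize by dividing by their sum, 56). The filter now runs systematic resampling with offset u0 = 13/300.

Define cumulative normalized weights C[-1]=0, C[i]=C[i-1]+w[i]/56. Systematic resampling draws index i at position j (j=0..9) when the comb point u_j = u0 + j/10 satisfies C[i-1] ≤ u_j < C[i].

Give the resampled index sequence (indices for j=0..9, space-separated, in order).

0 0 3 4 5 6 7 8 8 9

C = [9/56, 11/56, 11/56, 2/7, 3/8, 15/28, 31/56, 5/7, 7/8, 1]
j=0: u_0=13/300 ∈ [0, 9/56) → index 0
j=1: u_1=43/300 ∈ [0, 9/56) → index 0
j=2: u_2=73/300 ∈ [11/56, 2/7) → index 3
j=3: u_3=103/300 ∈ [2/7, 3/8) → index 4
j=4: u_4=133/300 ∈ [3/8, 15/28) → index 5
j=5: u_5=163/300 ∈ [15/28, 31/56) → index 6
j=6: u_6=193/300 ∈ [31/56, 5/7) → index 7
j=7: u_7=223/300 ∈ [5/7, 7/8) → index 8
j=8: u_8=253/300 ∈ [5/7, 7/8) → index 8
j=9: u_9=283/300 ∈ [7/8, 1) → index 9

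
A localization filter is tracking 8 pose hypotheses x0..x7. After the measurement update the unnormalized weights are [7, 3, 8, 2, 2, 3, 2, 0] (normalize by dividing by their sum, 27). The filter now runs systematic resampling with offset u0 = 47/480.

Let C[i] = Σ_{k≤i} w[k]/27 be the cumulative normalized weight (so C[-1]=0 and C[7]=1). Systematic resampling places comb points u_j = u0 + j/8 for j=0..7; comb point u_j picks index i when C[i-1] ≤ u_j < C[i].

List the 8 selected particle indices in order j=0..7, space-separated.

0 0 1 2 2 3 5 6

C = [7/27, 10/27, 2/3, 20/27, 22/27, 25/27, 1, 1]
j=0: u_0=47/480 ∈ [0, 7/27) → index 0
j=1: u_1=107/480 ∈ [0, 7/27) → index 0
j=2: u_2=167/480 ∈ [7/27, 10/27) → index 1
j=3: u_3=227/480 ∈ [10/27, 2/3) → index 2
j=4: u_4=287/480 ∈ [10/27, 2/3) → index 2
j=5: u_5=347/480 ∈ [2/3, 20/27) → index 3
j=6: u_6=407/480 ∈ [22/27, 25/27) → index 5
j=7: u_7=467/480 ∈ [25/27, 1) → index 6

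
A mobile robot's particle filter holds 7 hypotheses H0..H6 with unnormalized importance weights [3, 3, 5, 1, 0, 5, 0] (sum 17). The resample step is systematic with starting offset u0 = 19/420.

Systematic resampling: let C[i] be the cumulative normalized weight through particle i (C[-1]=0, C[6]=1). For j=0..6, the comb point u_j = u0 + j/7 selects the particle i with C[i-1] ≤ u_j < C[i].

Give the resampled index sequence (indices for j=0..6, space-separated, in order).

0 1 1 2 2 5 5

C = [3/17, 6/17, 11/17, 12/17, 12/17, 1, 1]
j=0: u_0=19/420 ∈ [0, 3/17) → index 0
j=1: u_1=79/420 ∈ [3/17, 6/17) → index 1
j=2: u_2=139/420 ∈ [3/17, 6/17) → index 1
j=3: u_3=199/420 ∈ [6/17, 11/17) → index 2
j=4: u_4=37/60 ∈ [6/17, 11/17) → index 2
j=5: u_5=319/420 ∈ [12/17, 1) → index 5
j=6: u_6=379/420 ∈ [12/17, 1) → index 5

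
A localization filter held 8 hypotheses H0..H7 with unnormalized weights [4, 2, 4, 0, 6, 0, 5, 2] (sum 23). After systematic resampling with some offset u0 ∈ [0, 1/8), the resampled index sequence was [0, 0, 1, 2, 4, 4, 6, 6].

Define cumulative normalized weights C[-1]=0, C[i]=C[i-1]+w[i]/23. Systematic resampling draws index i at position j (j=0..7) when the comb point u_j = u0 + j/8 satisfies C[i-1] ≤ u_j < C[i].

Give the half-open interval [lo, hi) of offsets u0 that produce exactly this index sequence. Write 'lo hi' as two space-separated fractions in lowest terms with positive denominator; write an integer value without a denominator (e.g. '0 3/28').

C = [4/23, 6/23, 10/23, 10/23, 16/23, 16/23, 21/23, 1]
j=0 picked index 0: u0 ∈ [0, 4/23)
j=1 picked index 0: u0 ∈ [-1/8, 9/184)
j=2 picked index 1: u0 ∈ [-7/92, 1/92)
j=3 picked index 2: u0 ∈ [-21/184, 11/184)
j=4 picked index 4: u0 ∈ [-3/46, 9/46)
j=5 picked index 4: u0 ∈ [-35/184, 13/184)
j=6 picked index 6: u0 ∈ [-5/92, 15/92)
j=7 picked index 6: u0 ∈ [-33/184, 7/184)
intersection: [0, 1/92)

0 1/92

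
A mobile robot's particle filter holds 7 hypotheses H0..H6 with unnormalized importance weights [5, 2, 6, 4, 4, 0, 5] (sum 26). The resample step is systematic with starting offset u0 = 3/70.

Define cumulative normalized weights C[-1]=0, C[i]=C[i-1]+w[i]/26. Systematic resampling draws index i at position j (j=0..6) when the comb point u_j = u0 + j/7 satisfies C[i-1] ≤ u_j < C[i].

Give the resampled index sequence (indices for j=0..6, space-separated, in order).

0 0 2 2 3 4 6

C = [5/26, 7/26, 1/2, 17/26, 21/26, 21/26, 1]
j=0: u_0=3/70 ∈ [0, 5/26) → index 0
j=1: u_1=13/70 ∈ [0, 5/26) → index 0
j=2: u_2=23/70 ∈ [7/26, 1/2) → index 2
j=3: u_3=33/70 ∈ [7/26, 1/2) → index 2
j=4: u_4=43/70 ∈ [1/2, 17/26) → index 3
j=5: u_5=53/70 ∈ [17/26, 21/26) → index 4
j=6: u_6=9/10 ∈ [21/26, 1) → index 6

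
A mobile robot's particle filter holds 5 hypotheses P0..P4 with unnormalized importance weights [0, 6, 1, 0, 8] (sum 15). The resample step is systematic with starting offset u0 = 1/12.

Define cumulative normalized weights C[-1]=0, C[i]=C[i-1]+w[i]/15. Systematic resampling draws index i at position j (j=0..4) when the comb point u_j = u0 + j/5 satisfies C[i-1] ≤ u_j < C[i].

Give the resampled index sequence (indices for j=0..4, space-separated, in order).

1 1 4 4 4

C = [0, 2/5, 7/15, 7/15, 1]
j=0: u_0=1/12 ∈ [0, 2/5) → index 1
j=1: u_1=17/60 ∈ [0, 2/5) → index 1
j=2: u_2=29/60 ∈ [7/15, 1) → index 4
j=3: u_3=41/60 ∈ [7/15, 1) → index 4
j=4: u_4=53/60 ∈ [7/15, 1) → index 4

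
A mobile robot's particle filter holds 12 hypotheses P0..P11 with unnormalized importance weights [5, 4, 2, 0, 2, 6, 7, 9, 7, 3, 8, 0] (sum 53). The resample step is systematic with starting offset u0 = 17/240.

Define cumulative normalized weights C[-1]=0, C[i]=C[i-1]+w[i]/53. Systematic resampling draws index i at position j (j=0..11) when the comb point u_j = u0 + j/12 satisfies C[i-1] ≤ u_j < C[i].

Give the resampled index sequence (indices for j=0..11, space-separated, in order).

C = [5/53, 9/53, 11/53, 11/53, 13/53, 19/53, 26/53, 35/53, 42/53, 45/53, 1, 1]
j=0: u_0=17/240 ∈ [0, 5/53) → index 0
j=1: u_1=37/240 ∈ [5/53, 9/53) → index 1
j=2: u_2=19/80 ∈ [11/53, 13/53) → index 4
j=3: u_3=77/240 ∈ [13/53, 19/53) → index 5
j=4: u_4=97/240 ∈ [19/53, 26/53) → index 6
j=5: u_5=39/80 ∈ [19/53, 26/53) → index 6
j=6: u_6=137/240 ∈ [26/53, 35/53) → index 7
j=7: u_7=157/240 ∈ [26/53, 35/53) → index 7
j=8: u_8=59/80 ∈ [35/53, 42/53) → index 8
j=9: u_9=197/240 ∈ [42/53, 45/53) → index 9
j=10: u_10=217/240 ∈ [45/53, 1) → index 10
j=11: u_11=79/80 ∈ [45/53, 1) → index 10

0 1 4 5 6 6 7 7 8 9 10 10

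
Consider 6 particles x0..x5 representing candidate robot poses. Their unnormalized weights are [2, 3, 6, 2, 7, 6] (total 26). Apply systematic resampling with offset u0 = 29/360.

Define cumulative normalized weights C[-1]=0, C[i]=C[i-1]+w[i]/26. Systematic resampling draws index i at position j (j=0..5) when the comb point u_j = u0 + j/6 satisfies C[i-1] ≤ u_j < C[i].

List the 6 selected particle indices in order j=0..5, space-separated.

1 2 2 4 4 5

C = [1/13, 5/26, 11/26, 1/2, 10/13, 1]
j=0: u_0=29/360 ∈ [1/13, 5/26) → index 1
j=1: u_1=89/360 ∈ [5/26, 11/26) → index 2
j=2: u_2=149/360 ∈ [5/26, 11/26) → index 2
j=3: u_3=209/360 ∈ [1/2, 10/13) → index 4
j=4: u_4=269/360 ∈ [1/2, 10/13) → index 4
j=5: u_5=329/360 ∈ [10/13, 1) → index 5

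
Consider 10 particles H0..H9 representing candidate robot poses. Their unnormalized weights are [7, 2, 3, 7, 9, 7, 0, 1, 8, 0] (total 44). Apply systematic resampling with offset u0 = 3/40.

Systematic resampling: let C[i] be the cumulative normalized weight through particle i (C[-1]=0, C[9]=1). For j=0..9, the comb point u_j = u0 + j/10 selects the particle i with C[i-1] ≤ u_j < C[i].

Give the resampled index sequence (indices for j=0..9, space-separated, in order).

0 1 3 3 4 4 5 5 8 8

C = [7/44, 9/44, 3/11, 19/44, 7/11, 35/44, 35/44, 9/11, 1, 1]
j=0: u_0=3/40 ∈ [0, 7/44) → index 0
j=1: u_1=7/40 ∈ [7/44, 9/44) → index 1
j=2: u_2=11/40 ∈ [3/11, 19/44) → index 3
j=3: u_3=3/8 ∈ [3/11, 19/44) → index 3
j=4: u_4=19/40 ∈ [19/44, 7/11) → index 4
j=5: u_5=23/40 ∈ [19/44, 7/11) → index 4
j=6: u_6=27/40 ∈ [7/11, 35/44) → index 5
j=7: u_7=31/40 ∈ [7/11, 35/44) → index 5
j=8: u_8=7/8 ∈ [9/11, 1) → index 8
j=9: u_9=39/40 ∈ [9/11, 1) → index 8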